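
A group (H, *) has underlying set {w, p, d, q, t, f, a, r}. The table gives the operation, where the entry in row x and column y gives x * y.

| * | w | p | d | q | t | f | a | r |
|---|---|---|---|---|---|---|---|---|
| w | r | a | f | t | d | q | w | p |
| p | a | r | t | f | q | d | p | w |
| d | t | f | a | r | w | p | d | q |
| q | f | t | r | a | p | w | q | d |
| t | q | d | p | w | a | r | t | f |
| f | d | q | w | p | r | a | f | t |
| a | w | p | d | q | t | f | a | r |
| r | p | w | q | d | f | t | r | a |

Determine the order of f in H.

2

The identity element is a (its row matches the header).
f^1 = f
f^2 = f * f = a
The first power of f equal to the identity is f^2, so ord(f) = 2.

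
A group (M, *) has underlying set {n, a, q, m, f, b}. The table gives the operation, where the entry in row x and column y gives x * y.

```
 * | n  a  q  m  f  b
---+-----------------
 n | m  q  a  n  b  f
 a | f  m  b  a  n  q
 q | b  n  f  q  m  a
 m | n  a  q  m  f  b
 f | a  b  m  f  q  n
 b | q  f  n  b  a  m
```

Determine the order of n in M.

2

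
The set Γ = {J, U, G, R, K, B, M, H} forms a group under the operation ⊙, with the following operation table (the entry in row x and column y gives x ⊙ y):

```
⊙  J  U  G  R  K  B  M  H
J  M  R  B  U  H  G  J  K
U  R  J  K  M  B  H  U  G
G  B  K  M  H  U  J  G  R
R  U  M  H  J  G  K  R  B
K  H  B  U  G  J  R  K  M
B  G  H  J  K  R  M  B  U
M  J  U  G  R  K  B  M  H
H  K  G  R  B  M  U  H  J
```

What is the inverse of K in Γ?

H

First locate the identity: row M matches the header, so M is the identity.
Scan row K for M: K ⊙ H = M. Hence K^(-1) = H.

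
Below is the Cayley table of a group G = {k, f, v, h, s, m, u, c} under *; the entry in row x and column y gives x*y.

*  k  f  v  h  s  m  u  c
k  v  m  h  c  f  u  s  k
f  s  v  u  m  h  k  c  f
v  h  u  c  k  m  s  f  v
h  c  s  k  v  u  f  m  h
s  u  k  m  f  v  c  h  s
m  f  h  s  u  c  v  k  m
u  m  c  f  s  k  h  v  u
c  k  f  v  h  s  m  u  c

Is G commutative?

No

u*s = k but s*u = h.
Since u and s do not commute, G is not abelian.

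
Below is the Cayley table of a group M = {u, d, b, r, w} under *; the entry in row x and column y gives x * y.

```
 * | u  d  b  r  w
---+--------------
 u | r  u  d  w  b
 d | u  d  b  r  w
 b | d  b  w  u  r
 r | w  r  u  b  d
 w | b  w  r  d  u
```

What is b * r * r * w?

b * r = u
u * r = w
w * w = u

u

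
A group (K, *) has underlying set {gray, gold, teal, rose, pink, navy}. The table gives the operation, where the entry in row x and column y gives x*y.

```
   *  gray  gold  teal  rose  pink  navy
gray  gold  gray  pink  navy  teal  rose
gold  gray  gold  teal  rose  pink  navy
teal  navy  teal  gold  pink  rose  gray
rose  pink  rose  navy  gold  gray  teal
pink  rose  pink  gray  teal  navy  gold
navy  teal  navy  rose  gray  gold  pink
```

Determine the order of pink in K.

3

The identity element is gold (its row matches the header).
pink^1 = pink
pink^2 = pink*pink = navy
pink^3 = navy*pink = gold
The first power of pink equal to the identity is pink^3, so ord(pink) = 3.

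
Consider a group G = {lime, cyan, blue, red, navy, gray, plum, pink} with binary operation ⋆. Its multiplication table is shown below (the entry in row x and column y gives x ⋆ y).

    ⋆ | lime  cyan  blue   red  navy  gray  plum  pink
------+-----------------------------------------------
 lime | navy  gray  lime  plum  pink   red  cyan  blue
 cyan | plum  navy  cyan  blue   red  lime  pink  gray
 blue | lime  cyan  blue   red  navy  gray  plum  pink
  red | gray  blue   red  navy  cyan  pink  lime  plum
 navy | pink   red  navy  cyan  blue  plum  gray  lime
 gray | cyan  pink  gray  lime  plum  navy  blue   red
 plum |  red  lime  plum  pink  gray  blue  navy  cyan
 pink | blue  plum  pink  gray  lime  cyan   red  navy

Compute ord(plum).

4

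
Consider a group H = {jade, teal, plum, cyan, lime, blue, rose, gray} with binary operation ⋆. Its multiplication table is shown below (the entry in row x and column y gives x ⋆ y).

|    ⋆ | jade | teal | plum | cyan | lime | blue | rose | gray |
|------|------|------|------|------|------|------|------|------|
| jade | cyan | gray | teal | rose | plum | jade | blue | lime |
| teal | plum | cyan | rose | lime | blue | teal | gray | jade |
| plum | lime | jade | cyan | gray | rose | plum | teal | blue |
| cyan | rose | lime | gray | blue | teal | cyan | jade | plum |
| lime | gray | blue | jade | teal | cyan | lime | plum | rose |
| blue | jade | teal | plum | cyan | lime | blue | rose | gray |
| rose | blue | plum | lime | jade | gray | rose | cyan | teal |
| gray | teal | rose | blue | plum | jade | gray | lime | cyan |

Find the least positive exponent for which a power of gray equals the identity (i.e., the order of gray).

The identity element is blue (its row matches the header).
gray^1 = gray
gray^2 = gray ⋆ gray = cyan
gray^3 = cyan ⋆ gray = plum
gray^4 = plum ⋆ gray = blue
The first power of gray equal to the identity is gray^4, so ord(gray) = 4.

4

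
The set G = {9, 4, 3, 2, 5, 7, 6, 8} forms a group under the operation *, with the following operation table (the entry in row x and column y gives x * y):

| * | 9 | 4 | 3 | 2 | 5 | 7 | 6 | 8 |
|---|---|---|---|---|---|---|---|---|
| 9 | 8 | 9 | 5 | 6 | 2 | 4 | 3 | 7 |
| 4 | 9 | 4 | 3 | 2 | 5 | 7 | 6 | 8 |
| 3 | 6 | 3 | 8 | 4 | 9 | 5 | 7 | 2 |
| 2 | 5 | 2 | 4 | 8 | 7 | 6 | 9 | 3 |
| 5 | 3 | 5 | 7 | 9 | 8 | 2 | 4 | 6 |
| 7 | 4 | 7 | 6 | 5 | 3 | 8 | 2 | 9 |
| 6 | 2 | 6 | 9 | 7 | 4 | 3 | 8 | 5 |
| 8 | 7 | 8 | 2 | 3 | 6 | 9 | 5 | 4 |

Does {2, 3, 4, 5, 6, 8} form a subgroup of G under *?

5 * 2 = 9, which is not in {2, 3, 4, 5, 6, 8}.
The subset is not closed under *, so it is not a subgroup.
(Structurally, G here is isomorphic to the quaternion group Q_8.)

No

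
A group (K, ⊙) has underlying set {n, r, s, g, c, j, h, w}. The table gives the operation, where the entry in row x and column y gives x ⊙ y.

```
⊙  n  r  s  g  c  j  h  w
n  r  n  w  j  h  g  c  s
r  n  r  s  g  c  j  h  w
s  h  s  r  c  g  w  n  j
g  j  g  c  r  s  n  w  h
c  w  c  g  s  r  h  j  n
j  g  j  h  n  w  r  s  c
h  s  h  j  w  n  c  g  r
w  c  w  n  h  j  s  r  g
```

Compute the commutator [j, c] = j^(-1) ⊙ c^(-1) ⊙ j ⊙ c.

Identity is r; from the table j^(-1) = j and c^(-1) = c.
j ⊙ c = w
w ⊙ j = s
s ⊙ c = g

g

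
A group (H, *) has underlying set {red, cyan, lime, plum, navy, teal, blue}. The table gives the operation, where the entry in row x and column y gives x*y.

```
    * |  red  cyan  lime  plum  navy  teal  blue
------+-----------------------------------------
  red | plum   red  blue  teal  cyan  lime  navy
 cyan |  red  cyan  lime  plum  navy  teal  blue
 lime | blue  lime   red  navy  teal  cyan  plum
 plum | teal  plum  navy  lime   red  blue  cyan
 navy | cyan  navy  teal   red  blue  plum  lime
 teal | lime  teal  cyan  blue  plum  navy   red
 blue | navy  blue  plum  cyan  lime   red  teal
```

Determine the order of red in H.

7

The identity element is cyan (its row matches the header).
red^1 = red
red^2 = red*red = plum
red^3 = plum*red = teal
red^4 = teal*red = lime
red^5 = lime*red = blue
red^6 = blue*red = navy
red^7 = navy*red = cyan
The first power of red equal to the identity is red^7, so ord(red) = 7.
(Structurally, H here is isomorphic to the cyclic group Z_7.)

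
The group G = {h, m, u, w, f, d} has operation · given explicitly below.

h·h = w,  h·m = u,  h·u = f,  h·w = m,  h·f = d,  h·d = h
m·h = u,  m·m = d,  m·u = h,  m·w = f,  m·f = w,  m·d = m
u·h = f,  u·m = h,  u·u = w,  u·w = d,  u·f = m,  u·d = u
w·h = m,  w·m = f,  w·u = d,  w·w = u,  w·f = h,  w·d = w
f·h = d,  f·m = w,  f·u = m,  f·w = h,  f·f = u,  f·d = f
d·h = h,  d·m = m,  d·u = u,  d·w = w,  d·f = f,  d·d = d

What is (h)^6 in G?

h^1 = h
h^2 = h·h = w
h^3 = w·h = m
h^4 = m·h = u
h^5 = u·h = f
h^6 = f·h = d
(Structurally, G here is isomorphic to the cyclic group Z_6.)

d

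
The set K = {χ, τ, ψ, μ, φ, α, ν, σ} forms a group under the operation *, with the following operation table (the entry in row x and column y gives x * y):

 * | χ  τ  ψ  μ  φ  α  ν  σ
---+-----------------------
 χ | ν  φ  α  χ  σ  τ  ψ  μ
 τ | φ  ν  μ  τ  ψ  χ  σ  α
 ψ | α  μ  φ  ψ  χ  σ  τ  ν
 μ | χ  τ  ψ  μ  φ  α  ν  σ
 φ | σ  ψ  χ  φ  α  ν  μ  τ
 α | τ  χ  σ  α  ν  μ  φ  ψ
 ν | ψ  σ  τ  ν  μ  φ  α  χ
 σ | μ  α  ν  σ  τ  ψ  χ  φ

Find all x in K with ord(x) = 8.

Identity is μ. Compute the order of each non-identity element by repeated multiplication:
  χ: χ → ν → ψ → α → τ → φ → σ → μ  (order 8)
  τ: τ → ν → σ → α → χ → φ → ψ → μ  (order 8)
  ψ: ψ → φ → χ → α → σ → ν → τ → μ  (order 8)
  φ: φ → α → ν → μ  (order 4)
  α: α → μ  (order 2)
  ν: ν → α → φ → μ  (order 4)
  σ: σ → φ → τ → α → ψ → ν → χ → μ  (order 8)
Elements of order 8: {σ, τ, χ, ψ}.

{σ, τ, χ, ψ}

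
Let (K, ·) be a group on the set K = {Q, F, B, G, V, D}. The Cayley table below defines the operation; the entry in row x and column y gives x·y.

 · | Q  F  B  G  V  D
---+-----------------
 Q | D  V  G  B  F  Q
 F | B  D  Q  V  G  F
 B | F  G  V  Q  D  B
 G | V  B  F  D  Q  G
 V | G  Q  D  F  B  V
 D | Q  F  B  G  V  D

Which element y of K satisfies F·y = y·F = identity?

F

First locate the identity: row D matches the header, so D is the identity.
Scan row F for D: F·F = D. Hence F^(-1) = F.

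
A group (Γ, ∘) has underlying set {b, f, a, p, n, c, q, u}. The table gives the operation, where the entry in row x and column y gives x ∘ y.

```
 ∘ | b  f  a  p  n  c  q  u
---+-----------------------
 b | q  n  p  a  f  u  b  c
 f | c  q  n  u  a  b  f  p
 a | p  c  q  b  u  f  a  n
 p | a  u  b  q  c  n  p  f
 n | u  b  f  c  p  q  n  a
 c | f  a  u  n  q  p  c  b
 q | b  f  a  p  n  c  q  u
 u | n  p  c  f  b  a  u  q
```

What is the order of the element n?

The identity element is q (its row matches the header).
n^1 = n
n^2 = n ∘ n = p
n^3 = p ∘ n = c
n^4 = c ∘ n = q
The first power of n equal to the identity is n^4, so ord(n) = 4.

4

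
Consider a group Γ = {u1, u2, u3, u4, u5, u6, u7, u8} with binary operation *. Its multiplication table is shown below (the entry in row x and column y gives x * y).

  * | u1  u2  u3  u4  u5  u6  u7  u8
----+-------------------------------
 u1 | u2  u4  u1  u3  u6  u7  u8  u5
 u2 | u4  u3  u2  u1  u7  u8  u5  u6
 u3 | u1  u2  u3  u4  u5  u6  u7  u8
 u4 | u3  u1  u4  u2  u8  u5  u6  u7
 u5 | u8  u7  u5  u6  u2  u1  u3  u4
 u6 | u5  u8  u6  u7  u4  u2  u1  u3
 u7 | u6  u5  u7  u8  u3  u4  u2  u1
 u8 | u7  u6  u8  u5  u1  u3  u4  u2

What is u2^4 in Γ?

u2^1 = u2
u2^2 = u2 * u2 = u3
u2^3 = u3 * u2 = u2
u2^4 = u2 * u2 = u3

u3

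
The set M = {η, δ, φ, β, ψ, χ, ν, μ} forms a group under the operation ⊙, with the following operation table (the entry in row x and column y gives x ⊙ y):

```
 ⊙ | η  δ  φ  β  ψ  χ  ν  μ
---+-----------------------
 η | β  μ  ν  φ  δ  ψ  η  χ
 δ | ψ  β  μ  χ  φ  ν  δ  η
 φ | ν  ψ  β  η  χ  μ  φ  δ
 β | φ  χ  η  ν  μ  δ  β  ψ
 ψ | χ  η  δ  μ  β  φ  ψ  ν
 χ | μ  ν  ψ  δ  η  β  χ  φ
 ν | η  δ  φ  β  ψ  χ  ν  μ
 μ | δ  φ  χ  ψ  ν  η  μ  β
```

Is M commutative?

δ ⊙ φ = μ but φ ⊙ δ = ψ.
Since δ and φ do not commute, M is not abelian.

No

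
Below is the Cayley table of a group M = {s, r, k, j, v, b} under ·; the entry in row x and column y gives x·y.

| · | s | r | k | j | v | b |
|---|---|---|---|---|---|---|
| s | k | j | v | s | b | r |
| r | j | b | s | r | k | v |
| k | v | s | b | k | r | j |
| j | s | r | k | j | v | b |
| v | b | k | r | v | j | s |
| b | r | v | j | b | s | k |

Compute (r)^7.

r^1 = r
r^2 = r·r = b
r^3 = b·r = v
r^4 = v·r = k
r^5 = k·r = s
r^6 = s·r = j
r^7 = j·r = r
(Structurally, M here is isomorphic to the cyclic group Z_6.)

r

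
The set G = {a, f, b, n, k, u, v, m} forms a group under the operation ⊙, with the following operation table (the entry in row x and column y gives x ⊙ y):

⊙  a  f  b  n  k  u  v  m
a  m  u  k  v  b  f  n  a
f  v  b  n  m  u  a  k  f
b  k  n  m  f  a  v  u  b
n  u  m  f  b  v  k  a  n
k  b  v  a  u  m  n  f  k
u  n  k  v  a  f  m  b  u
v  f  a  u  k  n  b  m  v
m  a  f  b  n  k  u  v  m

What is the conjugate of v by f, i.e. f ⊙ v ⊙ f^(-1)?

u

The identity is m. In row f, the entry m sits in column n, so f^(-1) = n.
f ⊙ v = k
k ⊙ n = u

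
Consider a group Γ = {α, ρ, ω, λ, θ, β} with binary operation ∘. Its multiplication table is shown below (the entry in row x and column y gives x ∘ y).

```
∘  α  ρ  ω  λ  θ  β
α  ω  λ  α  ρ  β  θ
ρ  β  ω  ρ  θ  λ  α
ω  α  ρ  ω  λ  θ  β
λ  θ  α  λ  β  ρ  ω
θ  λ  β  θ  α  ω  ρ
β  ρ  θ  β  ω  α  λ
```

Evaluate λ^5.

λ^1 = λ
λ^2 = λ ∘ λ = β
λ^3 = β ∘ λ = ω
λ^4 = ω ∘ λ = λ
λ^5 = λ ∘ λ = β

β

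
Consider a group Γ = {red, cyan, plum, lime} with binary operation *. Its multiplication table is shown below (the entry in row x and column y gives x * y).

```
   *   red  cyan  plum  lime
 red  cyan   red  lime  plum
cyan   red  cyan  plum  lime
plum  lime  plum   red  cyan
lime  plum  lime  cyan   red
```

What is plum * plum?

Read row plum, column plum: plum * plum = red.

red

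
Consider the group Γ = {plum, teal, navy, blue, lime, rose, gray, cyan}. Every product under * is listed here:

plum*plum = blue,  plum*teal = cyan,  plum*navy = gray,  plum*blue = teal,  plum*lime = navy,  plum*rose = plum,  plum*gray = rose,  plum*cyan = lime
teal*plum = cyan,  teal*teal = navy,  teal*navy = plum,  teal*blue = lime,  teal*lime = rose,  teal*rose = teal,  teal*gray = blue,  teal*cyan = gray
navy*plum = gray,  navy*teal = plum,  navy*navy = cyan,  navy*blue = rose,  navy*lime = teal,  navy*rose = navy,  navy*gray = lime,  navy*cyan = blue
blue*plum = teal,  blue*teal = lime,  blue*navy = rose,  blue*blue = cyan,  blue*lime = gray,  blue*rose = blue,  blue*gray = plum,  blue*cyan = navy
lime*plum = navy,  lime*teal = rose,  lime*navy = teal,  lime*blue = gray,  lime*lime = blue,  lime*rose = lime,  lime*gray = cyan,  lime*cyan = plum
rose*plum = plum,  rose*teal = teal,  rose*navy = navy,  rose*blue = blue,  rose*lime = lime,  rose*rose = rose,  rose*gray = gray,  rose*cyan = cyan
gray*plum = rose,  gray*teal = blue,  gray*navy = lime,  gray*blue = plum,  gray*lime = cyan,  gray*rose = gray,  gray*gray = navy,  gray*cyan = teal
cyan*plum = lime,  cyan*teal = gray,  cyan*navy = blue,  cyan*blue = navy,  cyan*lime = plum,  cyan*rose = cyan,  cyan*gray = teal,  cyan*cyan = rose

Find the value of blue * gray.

Read row blue, column gray: blue * gray = plum.

plum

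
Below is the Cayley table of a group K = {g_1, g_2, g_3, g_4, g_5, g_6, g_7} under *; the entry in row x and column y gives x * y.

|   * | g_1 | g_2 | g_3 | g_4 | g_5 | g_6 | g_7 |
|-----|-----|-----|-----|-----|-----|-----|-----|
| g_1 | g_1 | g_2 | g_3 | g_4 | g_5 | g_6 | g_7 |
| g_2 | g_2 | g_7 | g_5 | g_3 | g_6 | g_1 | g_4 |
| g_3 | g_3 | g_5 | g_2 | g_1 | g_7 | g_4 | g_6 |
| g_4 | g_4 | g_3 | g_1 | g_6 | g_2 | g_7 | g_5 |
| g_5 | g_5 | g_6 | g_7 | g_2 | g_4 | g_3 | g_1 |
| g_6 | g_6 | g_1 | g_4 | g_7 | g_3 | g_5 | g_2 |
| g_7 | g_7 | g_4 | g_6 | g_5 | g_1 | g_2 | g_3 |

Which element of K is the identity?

The identity e satisfies e * x = x for all x, so its row in the table reproduces the column headers.
Row g_1 reads: g_1, g_2, g_3, g_4, g_5, g_6, g_7 — exactly the header order. So g_1 is the identity.

g_1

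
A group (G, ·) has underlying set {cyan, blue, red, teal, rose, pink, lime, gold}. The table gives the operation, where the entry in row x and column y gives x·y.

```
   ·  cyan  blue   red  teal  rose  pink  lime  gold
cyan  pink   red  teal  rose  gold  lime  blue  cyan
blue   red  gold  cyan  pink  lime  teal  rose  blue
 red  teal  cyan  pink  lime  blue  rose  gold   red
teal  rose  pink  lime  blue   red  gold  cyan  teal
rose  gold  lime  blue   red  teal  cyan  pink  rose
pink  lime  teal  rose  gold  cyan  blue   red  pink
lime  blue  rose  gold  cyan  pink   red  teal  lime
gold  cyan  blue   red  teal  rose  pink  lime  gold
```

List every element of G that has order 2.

Identity is gold. Compute the order of each non-identity element by repeated multiplication:
  cyan: cyan → pink → lime → blue → red → teal → rose → gold  (order 8)
  blue: blue → gold  (order 2)
  red: red → pink → rose → blue → cyan → teal → lime → gold  (order 8)
  teal: teal → blue → pink → gold  (order 4)
  rose: rose → teal → red → blue → lime → pink → cyan → gold  (order 8)
  pink: pink → blue → teal → gold  (order 4)
  lime: lime → teal → cyan → blue → rose → pink → red → gold  (order 8)
Elements of order 2: {blue}.
(Structurally, G here is isomorphic to the cyclic group Z_8.)

{blue}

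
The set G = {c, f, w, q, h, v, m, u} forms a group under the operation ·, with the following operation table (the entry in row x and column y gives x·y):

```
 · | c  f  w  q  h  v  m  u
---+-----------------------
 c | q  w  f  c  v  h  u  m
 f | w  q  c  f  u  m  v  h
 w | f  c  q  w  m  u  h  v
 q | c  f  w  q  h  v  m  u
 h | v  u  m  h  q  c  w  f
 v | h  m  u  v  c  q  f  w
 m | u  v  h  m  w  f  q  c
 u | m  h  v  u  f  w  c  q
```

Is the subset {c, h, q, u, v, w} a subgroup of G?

u·h = f, which is not in {c, h, q, u, v, w}.
The subset is not closed under ·, so it is not a subgroup.

No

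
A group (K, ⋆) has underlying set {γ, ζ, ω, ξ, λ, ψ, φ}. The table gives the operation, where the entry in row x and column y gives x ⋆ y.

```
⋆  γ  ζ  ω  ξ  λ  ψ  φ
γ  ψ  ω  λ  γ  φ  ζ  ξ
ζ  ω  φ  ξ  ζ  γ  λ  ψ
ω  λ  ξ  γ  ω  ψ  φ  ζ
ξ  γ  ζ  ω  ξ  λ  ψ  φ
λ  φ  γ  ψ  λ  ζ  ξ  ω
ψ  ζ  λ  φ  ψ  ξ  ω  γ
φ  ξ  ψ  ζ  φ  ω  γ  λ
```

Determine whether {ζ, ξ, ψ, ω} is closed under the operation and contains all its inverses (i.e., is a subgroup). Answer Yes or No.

No

ζ ⋆ ζ = φ, which is not in {ζ, ξ, ψ, ω}.
The subset is not closed under ⋆, so it is not a subgroup.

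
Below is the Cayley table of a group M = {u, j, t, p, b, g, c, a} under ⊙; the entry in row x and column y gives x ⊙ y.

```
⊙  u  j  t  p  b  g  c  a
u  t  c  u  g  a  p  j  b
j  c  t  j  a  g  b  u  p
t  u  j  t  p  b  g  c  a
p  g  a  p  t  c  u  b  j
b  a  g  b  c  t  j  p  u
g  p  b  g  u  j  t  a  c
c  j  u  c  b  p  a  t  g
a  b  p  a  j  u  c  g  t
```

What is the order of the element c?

The identity element is t (its row matches the header).
c^1 = c
c^2 = c ⊙ c = t
The first power of c equal to the identity is c^2, so ord(c) = 2.

2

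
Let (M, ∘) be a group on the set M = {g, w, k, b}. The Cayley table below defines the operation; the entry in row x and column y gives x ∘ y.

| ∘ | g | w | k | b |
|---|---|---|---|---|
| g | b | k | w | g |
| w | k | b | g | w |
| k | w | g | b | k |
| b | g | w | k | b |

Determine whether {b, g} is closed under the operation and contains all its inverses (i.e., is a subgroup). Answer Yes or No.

{b, g} contains the identity b.
Checking products: every product of two elements of {b, g} (read from the table) lies in {b, g}, so the set is closed.
In a finite group, a nonempty closed subset is a subgroup. So {b, g} ≤ M.

Yes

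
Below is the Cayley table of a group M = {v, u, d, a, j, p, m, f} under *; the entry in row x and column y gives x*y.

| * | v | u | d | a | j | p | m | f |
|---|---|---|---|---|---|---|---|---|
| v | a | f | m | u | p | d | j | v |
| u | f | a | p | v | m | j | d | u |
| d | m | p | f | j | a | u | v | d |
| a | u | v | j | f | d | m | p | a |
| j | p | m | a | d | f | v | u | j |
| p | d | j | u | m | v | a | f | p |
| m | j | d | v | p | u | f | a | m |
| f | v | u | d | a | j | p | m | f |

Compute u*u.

Read row u, column u: u*u = a.

a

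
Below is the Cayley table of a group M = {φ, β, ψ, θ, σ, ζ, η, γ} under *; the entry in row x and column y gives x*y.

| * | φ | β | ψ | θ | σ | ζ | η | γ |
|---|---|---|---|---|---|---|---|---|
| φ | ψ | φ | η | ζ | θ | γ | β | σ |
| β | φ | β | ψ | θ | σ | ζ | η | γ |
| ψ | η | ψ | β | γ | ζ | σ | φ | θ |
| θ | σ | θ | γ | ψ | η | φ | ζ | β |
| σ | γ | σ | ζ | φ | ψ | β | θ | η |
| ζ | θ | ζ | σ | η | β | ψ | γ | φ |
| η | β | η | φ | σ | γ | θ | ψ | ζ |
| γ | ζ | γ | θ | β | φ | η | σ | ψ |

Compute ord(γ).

4

The identity element is β (its row matches the header).
γ^1 = γ
γ^2 = γ*γ = ψ
γ^3 = ψ*γ = θ
γ^4 = θ*γ = β
The first power of γ equal to the identity is γ^4, so ord(γ) = 4.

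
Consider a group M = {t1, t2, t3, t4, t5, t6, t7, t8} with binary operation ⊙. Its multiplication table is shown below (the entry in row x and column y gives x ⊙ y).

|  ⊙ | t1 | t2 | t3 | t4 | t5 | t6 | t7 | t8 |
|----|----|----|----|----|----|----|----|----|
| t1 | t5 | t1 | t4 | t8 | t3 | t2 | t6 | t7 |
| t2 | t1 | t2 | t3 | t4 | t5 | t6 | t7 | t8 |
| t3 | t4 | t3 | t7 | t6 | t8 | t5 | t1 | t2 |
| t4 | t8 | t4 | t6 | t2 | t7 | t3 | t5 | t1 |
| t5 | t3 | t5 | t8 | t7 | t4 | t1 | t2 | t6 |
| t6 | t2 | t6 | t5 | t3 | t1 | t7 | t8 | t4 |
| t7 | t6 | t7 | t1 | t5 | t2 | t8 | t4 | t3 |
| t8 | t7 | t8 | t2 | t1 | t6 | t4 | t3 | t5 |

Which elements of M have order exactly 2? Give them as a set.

Identity is t2. Compute the order of each non-identity element by repeated multiplication:
  t1: t1 → t5 → t3 → t4 → t8 → t7 → t6 → t2  (order 8)
  t3: t3 → t7 → t1 → t4 → t6 → t5 → t8 → t2  (order 8)
  t4: t4 → t2  (order 2)
  t5: t5 → t4 → t7 → t2  (order 4)
  t6: t6 → t7 → t8 → t4 → t3 → t5 → t1 → t2  (order 8)
  t7: t7 → t4 → t5 → t2  (order 4)
  t8: t8 → t5 → t6 → t4 → t1 → t7 → t3 → t2  (order 8)
Elements of order 2: {t4}.

{t4}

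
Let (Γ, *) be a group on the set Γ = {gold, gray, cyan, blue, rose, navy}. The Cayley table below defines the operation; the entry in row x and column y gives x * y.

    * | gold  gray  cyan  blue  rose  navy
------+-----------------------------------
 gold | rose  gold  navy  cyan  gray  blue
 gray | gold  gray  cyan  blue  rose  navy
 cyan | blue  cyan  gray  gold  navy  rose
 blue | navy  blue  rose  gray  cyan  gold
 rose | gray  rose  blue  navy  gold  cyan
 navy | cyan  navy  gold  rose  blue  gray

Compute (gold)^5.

rose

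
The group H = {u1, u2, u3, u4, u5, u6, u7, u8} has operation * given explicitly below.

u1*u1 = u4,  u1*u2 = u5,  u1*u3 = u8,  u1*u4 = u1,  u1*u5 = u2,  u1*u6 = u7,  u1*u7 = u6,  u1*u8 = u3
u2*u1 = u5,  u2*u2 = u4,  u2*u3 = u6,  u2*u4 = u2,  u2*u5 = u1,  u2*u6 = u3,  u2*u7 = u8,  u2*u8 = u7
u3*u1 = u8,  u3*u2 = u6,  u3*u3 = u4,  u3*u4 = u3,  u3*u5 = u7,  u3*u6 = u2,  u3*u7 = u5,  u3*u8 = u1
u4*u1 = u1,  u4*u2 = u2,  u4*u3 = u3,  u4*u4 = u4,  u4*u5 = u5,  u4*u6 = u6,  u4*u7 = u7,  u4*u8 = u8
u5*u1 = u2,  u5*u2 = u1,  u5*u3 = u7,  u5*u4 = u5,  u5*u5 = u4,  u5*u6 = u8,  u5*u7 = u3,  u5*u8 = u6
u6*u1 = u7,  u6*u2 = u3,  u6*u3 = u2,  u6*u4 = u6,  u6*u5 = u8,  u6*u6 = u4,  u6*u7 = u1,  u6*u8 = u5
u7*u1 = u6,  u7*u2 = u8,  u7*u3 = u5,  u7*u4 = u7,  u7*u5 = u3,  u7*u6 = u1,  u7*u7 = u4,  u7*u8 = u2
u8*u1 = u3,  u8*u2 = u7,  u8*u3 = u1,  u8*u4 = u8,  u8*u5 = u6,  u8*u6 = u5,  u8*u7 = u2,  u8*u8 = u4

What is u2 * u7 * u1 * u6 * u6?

u3

u2 * u7 = u8
u8 * u1 = u3
u3 * u6 = u2
u2 * u6 = u3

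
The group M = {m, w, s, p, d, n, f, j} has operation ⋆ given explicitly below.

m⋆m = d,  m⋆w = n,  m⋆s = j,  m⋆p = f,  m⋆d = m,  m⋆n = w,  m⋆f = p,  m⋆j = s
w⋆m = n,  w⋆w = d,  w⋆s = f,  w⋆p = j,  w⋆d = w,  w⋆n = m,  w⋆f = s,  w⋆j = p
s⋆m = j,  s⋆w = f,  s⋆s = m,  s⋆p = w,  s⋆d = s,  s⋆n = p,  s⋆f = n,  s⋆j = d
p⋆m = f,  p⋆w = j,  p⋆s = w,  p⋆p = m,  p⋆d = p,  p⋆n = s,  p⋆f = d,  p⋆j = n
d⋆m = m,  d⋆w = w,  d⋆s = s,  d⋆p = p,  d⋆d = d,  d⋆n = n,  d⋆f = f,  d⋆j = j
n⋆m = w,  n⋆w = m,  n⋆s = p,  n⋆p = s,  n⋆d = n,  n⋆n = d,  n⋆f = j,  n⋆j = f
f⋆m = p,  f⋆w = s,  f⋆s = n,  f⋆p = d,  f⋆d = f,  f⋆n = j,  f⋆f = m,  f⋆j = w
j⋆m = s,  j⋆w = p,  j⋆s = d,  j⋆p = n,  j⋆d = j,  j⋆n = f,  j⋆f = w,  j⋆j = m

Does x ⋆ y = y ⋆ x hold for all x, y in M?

Check whether the table is symmetric across its main diagonal.
Every entry (row x, col y) equals the entry (row y, col x), so M is abelian.
(In fact M ≅ Z_2 x Z_4.)

Yes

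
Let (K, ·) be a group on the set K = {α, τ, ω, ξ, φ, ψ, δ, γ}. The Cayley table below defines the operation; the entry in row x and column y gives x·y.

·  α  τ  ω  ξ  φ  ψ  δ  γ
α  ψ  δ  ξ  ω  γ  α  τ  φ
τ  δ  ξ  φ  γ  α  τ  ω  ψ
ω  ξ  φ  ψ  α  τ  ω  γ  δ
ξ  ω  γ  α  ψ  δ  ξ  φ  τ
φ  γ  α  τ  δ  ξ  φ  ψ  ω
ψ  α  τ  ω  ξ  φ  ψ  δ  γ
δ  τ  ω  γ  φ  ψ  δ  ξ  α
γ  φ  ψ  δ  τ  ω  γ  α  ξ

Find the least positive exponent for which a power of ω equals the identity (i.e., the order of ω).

The identity element is ψ (its row matches the header).
ω^1 = ω
ω^2 = ω·ω = ψ
The first power of ω equal to the identity is ω^2, so ord(ω) = 2.

2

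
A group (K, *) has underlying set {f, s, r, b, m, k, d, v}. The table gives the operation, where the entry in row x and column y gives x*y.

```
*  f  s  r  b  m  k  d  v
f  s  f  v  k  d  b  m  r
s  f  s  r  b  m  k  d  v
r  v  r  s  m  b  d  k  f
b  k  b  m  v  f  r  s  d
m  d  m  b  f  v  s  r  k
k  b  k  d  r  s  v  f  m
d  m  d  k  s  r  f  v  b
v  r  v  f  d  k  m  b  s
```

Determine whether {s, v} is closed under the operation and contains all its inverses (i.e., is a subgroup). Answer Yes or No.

{s, v} contains the identity s.
Checking products: every product of two elements of {s, v} (read from the table) lies in {s, v}, so the set is closed.
In a finite group, a nonempty closed subset is a subgroup. So {s, v} ≤ K.

Yes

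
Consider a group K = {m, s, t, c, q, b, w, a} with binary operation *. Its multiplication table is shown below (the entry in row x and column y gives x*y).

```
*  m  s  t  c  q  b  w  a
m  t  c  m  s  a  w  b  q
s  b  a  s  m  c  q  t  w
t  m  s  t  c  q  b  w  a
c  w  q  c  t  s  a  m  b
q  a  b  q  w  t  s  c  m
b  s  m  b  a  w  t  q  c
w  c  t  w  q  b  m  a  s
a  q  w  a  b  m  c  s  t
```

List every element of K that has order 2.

Identity is t. Compute the order of each non-identity element by repeated multiplication:
  m: m → t  (order 2)
  s: s → a → w → t  (order 4)
  c: c → t  (order 2)
  q: q → t  (order 2)
  b: b → t  (order 2)
  w: w → a → s → t  (order 4)
  a: a → t  (order 2)
Elements of order 2: {a, b, c, m, q}.
(Structurally, K here is isomorphic to the dihedral group D_4.)

{a, b, c, m, q}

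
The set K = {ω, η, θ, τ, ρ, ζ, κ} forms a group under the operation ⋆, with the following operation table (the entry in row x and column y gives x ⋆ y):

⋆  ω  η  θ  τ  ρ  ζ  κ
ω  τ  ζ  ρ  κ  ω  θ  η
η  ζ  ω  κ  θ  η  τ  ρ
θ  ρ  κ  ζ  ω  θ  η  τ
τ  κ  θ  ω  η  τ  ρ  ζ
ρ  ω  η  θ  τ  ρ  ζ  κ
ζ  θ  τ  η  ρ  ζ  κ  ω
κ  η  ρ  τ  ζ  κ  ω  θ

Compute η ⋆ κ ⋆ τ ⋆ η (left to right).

η ⋆ κ = ρ
ρ ⋆ τ = τ
τ ⋆ η = θ

θ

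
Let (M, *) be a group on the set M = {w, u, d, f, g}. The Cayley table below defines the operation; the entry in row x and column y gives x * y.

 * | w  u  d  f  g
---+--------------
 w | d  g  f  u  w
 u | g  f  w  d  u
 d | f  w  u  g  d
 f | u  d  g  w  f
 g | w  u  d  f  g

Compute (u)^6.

u

u^1 = u
u^2 = u * u = f
u^3 = f * u = d
u^4 = d * u = w
u^5 = w * u = g
u^6 = g * u = u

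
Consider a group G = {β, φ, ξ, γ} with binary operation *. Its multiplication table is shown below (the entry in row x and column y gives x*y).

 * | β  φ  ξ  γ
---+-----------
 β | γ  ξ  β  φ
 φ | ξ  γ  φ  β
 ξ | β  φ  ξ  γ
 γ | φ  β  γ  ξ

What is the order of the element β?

The identity element is ξ (its row matches the header).
β^1 = β
β^2 = β*β = γ
β^3 = γ*β = φ
β^4 = φ*β = ξ
The first power of β equal to the identity is β^4, so ord(β) = 4.

4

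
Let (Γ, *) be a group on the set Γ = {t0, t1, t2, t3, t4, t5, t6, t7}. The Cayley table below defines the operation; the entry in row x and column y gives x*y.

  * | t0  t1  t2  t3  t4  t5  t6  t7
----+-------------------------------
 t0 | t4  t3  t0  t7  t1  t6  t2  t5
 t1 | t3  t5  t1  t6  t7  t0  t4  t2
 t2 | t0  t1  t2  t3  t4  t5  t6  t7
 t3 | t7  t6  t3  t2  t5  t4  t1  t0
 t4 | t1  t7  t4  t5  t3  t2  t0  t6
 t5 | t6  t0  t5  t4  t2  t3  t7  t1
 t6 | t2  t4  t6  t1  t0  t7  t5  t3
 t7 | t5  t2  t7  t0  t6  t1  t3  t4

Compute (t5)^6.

t3

t5^1 = t5
t5^2 = t5*t5 = t3
t5^3 = t3*t5 = t4
t5^4 = t4*t5 = t2
t5^5 = t2*t5 = t5
t5^6 = t5*t5 = t3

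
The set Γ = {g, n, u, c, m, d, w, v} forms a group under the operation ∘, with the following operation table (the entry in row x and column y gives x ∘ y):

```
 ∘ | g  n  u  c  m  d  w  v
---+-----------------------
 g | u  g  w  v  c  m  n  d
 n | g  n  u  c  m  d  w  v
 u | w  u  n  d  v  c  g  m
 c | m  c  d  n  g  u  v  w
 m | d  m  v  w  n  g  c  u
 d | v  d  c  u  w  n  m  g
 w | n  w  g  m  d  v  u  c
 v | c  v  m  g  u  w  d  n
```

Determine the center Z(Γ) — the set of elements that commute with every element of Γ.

{n, u}

An element z is central iff its row equals its column in the table.
For v: v ∘ g = c ≠ d = g ∘ v, so v ∉ Z.
Checking each element this way leaves Z(Γ) = {n, u}.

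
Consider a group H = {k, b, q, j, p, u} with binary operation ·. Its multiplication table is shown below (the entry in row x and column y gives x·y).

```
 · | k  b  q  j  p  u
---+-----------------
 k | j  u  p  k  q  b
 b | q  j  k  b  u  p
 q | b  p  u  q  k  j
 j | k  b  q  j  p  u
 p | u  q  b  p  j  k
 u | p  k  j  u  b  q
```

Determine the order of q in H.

The identity element is j (its row matches the header).
q^1 = q
q^2 = q·q = u
q^3 = u·q = j
The first power of q equal to the identity is q^3, so ord(q) = 3.
(Structurally, H here is isomorphic to the symmetric group S_3.)

3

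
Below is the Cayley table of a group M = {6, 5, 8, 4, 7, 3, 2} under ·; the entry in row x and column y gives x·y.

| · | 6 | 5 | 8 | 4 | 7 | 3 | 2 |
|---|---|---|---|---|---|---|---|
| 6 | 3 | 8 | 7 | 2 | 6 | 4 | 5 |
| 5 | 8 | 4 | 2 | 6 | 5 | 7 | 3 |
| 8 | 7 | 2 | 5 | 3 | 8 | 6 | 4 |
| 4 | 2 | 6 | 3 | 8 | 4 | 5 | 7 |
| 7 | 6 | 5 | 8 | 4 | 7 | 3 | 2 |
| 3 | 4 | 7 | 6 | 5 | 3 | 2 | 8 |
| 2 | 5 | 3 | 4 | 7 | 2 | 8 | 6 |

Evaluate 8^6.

8^1 = 8
8^2 = 8·8 = 5
8^3 = 5·8 = 2
8^4 = 2·8 = 4
8^5 = 4·8 = 3
8^6 = 3·8 = 6

6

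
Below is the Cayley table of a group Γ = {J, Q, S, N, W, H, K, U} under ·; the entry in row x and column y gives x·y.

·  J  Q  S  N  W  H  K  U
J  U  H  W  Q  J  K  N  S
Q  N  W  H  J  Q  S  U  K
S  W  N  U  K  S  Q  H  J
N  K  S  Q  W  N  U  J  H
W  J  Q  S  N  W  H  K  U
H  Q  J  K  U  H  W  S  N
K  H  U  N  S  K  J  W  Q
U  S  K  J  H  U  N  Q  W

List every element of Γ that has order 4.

Identity is W. Compute the order of each non-identity element by repeated multiplication:
  J: J → U → S → W  (order 4)
  Q: Q → W  (order 2)
  S: S → U → J → W  (order 4)
  N: N → W  (order 2)
  H: H → W  (order 2)
  K: K → W  (order 2)
  U: U → W  (order 2)
Elements of order 4: {J, S}.

{J, S}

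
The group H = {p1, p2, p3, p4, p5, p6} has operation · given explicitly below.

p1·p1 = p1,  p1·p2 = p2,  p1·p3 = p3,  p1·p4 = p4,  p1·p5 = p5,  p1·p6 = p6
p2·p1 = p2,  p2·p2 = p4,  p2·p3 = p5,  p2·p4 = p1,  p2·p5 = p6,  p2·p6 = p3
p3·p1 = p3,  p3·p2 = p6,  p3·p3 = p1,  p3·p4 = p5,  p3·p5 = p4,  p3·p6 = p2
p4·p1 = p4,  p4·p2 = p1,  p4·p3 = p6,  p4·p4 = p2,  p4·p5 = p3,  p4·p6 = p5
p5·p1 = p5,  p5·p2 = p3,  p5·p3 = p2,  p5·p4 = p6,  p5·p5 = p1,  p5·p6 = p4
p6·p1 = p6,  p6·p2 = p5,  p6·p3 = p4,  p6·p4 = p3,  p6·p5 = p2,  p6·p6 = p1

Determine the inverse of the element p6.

p6

First locate the identity: row p1 matches the header, so p1 is the identity.
Scan row p6 for p1: p6·p6 = p1. Hence p6^(-1) = p6.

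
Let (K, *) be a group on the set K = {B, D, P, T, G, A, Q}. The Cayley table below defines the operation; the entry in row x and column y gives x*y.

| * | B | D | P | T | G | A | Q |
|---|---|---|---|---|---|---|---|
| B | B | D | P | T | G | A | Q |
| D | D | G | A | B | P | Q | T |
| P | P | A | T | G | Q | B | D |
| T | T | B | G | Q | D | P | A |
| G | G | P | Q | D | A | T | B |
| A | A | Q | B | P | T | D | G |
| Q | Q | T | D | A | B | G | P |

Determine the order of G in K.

7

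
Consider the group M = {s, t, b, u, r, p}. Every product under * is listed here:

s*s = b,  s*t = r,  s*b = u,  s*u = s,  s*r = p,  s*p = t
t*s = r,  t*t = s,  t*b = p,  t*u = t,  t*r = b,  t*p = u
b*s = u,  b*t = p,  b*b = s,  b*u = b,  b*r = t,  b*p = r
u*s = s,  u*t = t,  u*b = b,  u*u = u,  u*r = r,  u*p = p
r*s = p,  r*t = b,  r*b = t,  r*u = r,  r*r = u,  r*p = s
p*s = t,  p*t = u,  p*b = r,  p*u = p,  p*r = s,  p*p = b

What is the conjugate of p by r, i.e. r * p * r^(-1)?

p

The identity is u. In row r, the entry u sits in column r, so r^(-1) = r.
r * p = s
s * r = p
(Structurally, M here is isomorphic to the cyclic group Z_6.)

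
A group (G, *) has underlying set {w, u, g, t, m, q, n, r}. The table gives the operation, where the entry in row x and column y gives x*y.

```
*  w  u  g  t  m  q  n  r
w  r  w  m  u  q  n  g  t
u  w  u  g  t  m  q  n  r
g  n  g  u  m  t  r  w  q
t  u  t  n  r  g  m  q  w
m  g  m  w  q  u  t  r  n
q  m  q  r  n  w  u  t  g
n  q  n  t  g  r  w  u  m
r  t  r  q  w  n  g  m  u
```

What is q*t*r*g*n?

q*t = n
n*r = m
m*g = w
w*n = g
(Structurally, G here is isomorphic to the dihedral group D_4.)

g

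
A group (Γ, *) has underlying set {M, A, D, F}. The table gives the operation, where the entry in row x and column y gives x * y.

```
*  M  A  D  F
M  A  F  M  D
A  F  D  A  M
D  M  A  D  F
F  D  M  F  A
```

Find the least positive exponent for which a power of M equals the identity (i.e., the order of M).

4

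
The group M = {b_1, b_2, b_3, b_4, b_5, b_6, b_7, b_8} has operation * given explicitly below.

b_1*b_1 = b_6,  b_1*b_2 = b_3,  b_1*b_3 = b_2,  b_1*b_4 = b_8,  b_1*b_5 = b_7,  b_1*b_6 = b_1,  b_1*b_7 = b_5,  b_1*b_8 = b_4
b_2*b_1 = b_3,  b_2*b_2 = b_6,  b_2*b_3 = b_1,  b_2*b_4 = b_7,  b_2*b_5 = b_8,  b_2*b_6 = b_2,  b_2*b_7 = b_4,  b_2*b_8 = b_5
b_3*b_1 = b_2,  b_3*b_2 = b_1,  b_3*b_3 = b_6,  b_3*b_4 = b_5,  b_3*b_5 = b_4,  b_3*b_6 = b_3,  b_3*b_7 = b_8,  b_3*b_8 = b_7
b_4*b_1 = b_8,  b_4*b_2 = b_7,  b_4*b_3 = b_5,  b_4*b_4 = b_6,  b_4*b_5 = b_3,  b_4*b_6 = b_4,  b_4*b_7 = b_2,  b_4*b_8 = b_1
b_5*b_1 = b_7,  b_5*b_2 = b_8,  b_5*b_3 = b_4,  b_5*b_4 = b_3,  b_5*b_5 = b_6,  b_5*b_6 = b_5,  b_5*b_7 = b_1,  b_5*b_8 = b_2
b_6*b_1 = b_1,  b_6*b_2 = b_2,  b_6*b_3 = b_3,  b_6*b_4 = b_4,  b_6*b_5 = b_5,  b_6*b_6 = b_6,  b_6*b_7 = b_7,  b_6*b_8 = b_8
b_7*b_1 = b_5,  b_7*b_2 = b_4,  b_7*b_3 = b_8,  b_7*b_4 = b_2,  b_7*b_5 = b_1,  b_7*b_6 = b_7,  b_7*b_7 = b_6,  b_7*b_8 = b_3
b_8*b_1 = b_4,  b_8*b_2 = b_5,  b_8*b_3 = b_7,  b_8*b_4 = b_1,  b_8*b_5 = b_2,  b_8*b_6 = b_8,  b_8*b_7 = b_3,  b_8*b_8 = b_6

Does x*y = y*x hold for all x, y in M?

Check whether the table is symmetric across its main diagonal.
Every entry (row x, col y) equals the entry (row y, col x), so M is abelian.

Yes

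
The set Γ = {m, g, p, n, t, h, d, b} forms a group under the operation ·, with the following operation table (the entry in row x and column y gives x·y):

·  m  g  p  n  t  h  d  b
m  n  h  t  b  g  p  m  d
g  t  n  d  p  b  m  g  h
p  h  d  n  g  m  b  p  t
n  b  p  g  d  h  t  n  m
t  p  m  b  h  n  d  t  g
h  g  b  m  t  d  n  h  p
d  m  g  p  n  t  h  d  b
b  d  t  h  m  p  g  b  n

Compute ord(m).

The identity element is d (its row matches the header).
m^1 = m
m^2 = m·m = n
m^3 = n·m = b
m^4 = b·m = d
The first power of m equal to the identity is m^4, so ord(m) = 4.
(Structurally, Γ here is isomorphic to the quaternion group Q_8.)

4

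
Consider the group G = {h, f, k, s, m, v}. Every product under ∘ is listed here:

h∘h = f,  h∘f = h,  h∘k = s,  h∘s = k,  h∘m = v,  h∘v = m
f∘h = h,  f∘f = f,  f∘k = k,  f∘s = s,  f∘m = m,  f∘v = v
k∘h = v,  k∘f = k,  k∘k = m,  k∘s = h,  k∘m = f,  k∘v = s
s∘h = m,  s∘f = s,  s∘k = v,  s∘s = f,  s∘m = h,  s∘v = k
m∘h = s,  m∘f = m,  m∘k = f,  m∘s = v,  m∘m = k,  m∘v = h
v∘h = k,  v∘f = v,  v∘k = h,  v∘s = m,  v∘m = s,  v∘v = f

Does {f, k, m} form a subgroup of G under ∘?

Yes

{f, k, m} contains the identity f.
Checking products: every product of two elements of {f, k, m} (read from the table) lies in {f, k, m}, so the set is closed.
In a finite group, a nonempty closed subset is a subgroup. So {f, k, m} ≤ G.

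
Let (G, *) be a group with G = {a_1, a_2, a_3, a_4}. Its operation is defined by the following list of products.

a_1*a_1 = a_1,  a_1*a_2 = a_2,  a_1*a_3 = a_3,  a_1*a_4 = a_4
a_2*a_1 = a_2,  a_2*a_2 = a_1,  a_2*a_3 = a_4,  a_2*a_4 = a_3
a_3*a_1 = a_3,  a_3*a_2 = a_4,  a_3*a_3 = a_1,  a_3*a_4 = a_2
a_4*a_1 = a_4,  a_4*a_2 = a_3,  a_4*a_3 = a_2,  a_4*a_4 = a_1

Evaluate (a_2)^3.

a_2^1 = a_2
a_2^2 = a_2*a_2 = a_1
a_2^3 = a_1*a_2 = a_2

a_2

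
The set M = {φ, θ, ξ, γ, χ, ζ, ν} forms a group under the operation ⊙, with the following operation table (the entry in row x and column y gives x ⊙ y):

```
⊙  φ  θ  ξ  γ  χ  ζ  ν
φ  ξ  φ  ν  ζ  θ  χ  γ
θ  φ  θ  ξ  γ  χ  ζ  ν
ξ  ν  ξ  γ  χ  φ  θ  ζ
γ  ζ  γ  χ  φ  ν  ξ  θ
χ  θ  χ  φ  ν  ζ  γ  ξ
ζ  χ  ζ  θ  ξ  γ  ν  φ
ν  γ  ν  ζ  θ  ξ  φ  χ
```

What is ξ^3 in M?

χ

ξ^1 = ξ
ξ^2 = ξ ⊙ ξ = γ
ξ^3 = γ ⊙ ξ = χ
(Structurally, M here is isomorphic to the cyclic group Z_7.)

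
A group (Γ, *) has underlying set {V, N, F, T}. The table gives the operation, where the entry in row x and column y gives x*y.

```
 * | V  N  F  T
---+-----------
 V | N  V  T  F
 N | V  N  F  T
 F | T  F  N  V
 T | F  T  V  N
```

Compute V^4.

V^1 = V
V^2 = V*V = N
V^3 = N*V = V
V^4 = V*V = N

N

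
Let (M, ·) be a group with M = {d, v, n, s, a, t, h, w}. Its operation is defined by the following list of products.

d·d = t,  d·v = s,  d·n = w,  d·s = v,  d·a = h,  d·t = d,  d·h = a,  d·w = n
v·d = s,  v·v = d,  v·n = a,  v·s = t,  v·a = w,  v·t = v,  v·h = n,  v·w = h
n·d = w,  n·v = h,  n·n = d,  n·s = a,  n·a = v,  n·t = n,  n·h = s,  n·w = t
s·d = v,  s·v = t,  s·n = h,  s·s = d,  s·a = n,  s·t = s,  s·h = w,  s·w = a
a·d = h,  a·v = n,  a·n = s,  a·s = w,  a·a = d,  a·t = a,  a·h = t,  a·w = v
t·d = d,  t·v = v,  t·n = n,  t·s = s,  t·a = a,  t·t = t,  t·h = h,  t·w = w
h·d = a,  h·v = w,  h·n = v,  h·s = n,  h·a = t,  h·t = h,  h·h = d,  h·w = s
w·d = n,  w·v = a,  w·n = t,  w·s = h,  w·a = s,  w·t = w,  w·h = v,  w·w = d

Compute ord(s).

4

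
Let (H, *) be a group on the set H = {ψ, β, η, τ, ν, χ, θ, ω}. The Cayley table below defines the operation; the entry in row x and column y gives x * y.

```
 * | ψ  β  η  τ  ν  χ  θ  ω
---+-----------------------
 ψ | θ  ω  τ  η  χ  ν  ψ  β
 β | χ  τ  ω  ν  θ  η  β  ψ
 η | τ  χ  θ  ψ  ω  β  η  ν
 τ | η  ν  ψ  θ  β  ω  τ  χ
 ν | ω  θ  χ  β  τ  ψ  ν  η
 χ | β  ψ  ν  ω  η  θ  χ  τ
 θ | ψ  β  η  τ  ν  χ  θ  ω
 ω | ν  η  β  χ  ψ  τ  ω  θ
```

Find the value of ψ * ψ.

Read row ψ, column ψ: ψ * ψ = θ.

θ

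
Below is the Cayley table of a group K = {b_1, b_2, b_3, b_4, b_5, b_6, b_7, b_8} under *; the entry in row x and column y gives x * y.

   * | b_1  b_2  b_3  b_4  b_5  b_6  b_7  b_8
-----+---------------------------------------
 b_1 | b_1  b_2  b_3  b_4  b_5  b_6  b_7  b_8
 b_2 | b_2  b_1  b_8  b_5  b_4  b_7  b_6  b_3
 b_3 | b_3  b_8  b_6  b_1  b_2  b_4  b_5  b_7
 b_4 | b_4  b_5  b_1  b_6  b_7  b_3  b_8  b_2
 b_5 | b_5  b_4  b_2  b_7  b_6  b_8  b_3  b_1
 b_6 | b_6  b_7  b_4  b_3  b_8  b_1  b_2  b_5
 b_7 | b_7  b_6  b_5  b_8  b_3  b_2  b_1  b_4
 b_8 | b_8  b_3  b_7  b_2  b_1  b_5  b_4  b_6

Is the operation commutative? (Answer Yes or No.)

Check whether the table is symmetric across its main diagonal.
Every entry (row x, col y) equals the entry (row y, col x), so K is abelian.
(In fact K ≅ Z_2 x Z_4.)

Yes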